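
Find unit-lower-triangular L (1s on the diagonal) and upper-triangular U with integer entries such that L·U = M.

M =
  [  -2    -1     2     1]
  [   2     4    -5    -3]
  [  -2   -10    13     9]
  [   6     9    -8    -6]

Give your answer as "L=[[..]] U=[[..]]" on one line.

L=[[1,0,0,0],[-1,1,0,0],[1,-3,1,0],[-3,2,2,1]] U=[[-2,-1,2,1],[0,3,-3,-2],[0,0,2,2],[0,0,0,-3]]

  row1 -= -1·row0 → [0,3,-3,-2]
  row2 -= 1·row0 → [0,-9,11,8]
  row3 -= -3·row0 → [0,6,-2,-3]
  row2 -= -3·row1 → [0,0,2,2]
  row3 -= 2·row1 → [0,0,4,1]
  row3 -= 2·row2 → [0,0,0,-3]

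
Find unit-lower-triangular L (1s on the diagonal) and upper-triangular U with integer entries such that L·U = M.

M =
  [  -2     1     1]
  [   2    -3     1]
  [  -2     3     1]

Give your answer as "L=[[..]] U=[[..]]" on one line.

  r1 -= -1·r0 → [0,-2,2]
  r2 -= 1·r0 → [0,2,0]
  r2 -= -1·r1 → [0,0,2]

L=[[1,0,0],[-1,1,0],[1,-1,1]] U=[[-2,1,1],[0,-2,2],[0,0,2]]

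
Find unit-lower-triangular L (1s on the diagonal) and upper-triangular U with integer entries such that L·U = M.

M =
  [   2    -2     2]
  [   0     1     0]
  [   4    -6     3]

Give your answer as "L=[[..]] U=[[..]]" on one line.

  R1 -= 0·R0 → [0,1,0]
  R2 -= 2·R0 → [0,-2,-1]
  R2 -= -2·R1 → [0,0,-1]

L=[[1,0,0],[0,1,0],[2,-2,1]] U=[[2,-2,2],[0,1,0],[0,0,-1]]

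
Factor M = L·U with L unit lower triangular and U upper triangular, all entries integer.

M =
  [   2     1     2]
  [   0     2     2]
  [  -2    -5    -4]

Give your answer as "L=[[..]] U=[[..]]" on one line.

L=[[1,0,0],[0,1,0],[-1,-2,1]] U=[[2,1,2],[0,2,2],[0,0,2]]

  row1 -= 0·row0 → [0,2,2]
  row2 -= -1·row0 → [0,-4,-2]
  row2 -= -2·row1 → [0,0,2]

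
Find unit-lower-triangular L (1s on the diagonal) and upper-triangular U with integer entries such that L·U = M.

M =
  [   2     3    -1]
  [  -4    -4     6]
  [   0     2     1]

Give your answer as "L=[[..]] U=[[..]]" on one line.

L=[[1,0,0],[-2,1,0],[0,1,1]] U=[[2,3,-1],[0,2,4],[0,0,-3]]

  row1 -= -2·row0 → [0,2,4]
  row2 -= 0·row0 → [0,2,1]
  row2 -= 1·row1 → [0,0,-3]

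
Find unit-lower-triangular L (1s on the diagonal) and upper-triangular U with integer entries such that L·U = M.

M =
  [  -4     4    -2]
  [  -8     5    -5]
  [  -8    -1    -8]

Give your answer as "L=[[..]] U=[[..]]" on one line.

  R1 -= 2·R0 → [0,-3,-1]
  R2 -= 2·R0 → [0,-9,-4]
  R2 -= 3·R1 → [0,0,-1]

L=[[1,0,0],[2,1,0],[2,3,1]] U=[[-4,4,-2],[0,-3,-1],[0,0,-1]]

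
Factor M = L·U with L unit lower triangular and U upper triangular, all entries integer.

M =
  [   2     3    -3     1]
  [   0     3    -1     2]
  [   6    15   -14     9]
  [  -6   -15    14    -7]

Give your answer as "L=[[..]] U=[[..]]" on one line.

L=[[1,0,0,0],[0,1,0,0],[3,2,1,0],[-3,-2,-1,1]] U=[[2,3,-3,1],[0,3,-1,2],[0,0,-3,2],[0,0,0,2]]

  row1 -= 0·row0 → [0,3,-1,2]
  row2 -= 3·row0 → [0,6,-5,6]
  row3 -= -3·row0 → [0,-6,5,-4]
  row2 -= 2·row1 → [0,0,-3,2]
  row3 -= -2·row1 → [0,0,3,0]
  row3 -= -1·row2 → [0,0,0,2]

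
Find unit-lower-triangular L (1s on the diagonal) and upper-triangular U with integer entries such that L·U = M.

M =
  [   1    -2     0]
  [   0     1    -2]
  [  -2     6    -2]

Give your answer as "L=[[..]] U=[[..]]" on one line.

L=[[1,0,0],[0,1,0],[-2,2,1]] U=[[1,-2,0],[0,1,-2],[0,0,2]]

  R1 -= 0·R0 → [0,1,-2]
  R2 -= -2·R0 → [0,2,-2]
  R2 -= 2·R1 → [0,0,2]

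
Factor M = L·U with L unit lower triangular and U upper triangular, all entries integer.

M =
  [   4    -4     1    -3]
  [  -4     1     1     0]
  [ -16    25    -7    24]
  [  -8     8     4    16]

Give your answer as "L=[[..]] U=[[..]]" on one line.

L=[[1,0,0,0],[-1,1,0,0],[-4,-3,1,0],[-2,0,2,1]] U=[[4,-4,1,-3],[0,-3,2,-3],[0,0,3,3],[0,0,0,4]]

  row1 -= -1·row0 → [0,-3,2,-3]
  row2 -= -4·row0 → [0,9,-3,12]
  row3 -= -2·row0 → [0,0,6,10]
  row2 -= -3·row1 → [0,0,3,3]
  row3 -= 0·row1 → [0,0,6,10]
  row3 -= 2·row2 → [0,0,0,4]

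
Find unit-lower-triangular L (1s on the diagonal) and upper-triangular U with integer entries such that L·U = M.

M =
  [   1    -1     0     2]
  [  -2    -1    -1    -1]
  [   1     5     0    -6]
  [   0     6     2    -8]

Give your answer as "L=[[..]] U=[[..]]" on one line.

L=[[1,0,0,0],[-2,1,0,0],[1,-2,1,0],[0,-2,0,1]] U=[[1,-1,0,2],[0,-3,-1,3],[0,0,-2,-2],[0,0,0,-2]]

  row1 -= -2·row0 → [0,-3,-1,3]
  row2 -= 1·row0 → [0,6,0,-8]
  row3 -= 0·row0 → [0,6,2,-8]
  row2 -= -2·row1 → [0,0,-2,-2]
  row3 -= -2·row1 → [0,0,0,-2]
  row3 -= 0·row2 → [0,0,0,-2]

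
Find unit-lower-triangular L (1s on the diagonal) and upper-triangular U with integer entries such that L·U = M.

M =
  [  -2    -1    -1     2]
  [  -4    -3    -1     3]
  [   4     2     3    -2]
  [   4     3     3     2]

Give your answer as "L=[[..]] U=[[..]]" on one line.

  R1 -= 2·R0 → [0,-1,1,-1]
  R2 -= -2·R0 → [0,0,1,2]
  R3 -= -2·R0 → [0,1,1,6]
  R2 -= 0·R1 → [0,0,1,2]
  R3 -= -1·R1 → [0,0,2,5]
  R3 -= 2·R2 → [0,0,0,1]

L=[[1,0,0,0],[2,1,0,0],[-2,0,1,0],[-2,-1,2,1]] U=[[-2,-1,-1,2],[0,-1,1,-1],[0,0,1,2],[0,0,0,1]]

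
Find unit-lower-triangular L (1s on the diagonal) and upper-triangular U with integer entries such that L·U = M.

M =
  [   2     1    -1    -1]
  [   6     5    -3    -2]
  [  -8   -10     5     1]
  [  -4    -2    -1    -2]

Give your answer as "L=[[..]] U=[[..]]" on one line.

L=[[1,0,0,0],[3,1,0,0],[-4,-3,1,0],[-2,0,-3,1]] U=[[2,1,-1,-1],[0,2,0,1],[0,0,1,0],[0,0,0,-4]]

  row1 -= 3·row0 → [0,2,0,1]
  row2 -= -4·row0 → [0,-6,1,-3]
  row3 -= -2·row0 → [0,0,-3,-4]
  row2 -= -3·row1 → [0,0,1,0]
  row3 -= 0·row1 → [0,0,-3,-4]
  row3 -= -3·row2 → [0,0,0,-4]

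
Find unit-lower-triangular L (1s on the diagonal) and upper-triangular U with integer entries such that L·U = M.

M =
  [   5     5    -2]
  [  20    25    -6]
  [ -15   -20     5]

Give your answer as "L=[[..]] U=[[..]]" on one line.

  R1 -= 4·R0 → [0,5,2]
  R2 -= -3·R0 → [0,-5,-1]
  R2 -= -1·R1 → [0,0,1]

L=[[1,0,0],[4,1,0],[-3,-1,1]] U=[[5,5,-2],[0,5,2],[0,0,1]]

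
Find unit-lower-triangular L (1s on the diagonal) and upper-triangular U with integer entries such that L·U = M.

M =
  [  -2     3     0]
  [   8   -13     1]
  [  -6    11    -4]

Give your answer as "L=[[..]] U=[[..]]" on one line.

L=[[1,0,0],[-4,1,0],[3,-2,1]] U=[[-2,3,0],[0,-1,1],[0,0,-2]]

  r1 -= -4·r0 → [0,-1,1]
  r2 -= 3·r0 → [0,2,-4]
  r2 -= -2·r1 → [0,0,-2]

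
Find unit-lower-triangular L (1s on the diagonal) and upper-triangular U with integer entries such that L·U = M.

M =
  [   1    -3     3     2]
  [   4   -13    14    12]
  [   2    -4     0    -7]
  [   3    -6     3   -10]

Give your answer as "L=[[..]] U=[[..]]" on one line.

L=[[1,0,0,0],[4,1,0,0],[2,-2,1,0],[3,-3,0,1]] U=[[1,-3,3,2],[0,-1,2,4],[0,0,-2,-3],[0,0,0,-4]]

  row1 -= 4·row0 → [0,-1,2,4]
  row2 -= 2·row0 → [0,2,-6,-11]
  row3 -= 3·row0 → [0,3,-6,-16]
  row2 -= -2·row1 → [0,0,-2,-3]
  row3 -= -3·row1 → [0,0,0,-4]
  row3 -= 0·row2 → [0,0,0,-4]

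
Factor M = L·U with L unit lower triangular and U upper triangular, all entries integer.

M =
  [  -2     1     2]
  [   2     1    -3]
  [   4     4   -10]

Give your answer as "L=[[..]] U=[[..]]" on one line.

L=[[1,0,0],[-1,1,0],[-2,3,1]] U=[[-2,1,2],[0,2,-1],[0,0,-3]]

  row1 -= -1·row0 → [0,2,-1]
  row2 -= -2·row0 → [0,6,-6]
  row2 -= 3·row1 → [0,0,-3]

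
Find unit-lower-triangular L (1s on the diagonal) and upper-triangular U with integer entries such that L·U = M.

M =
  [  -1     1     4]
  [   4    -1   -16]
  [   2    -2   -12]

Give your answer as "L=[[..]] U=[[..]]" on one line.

L=[[1,0,0],[-4,1,0],[-2,0,1]] U=[[-1,1,4],[0,3,0],[0,0,-4]]

  row1 -= -4·row0 → [0,3,0]
  row2 -= -2·row0 → [0,0,-4]
  row2 -= 0·row1 → [0,0,-4]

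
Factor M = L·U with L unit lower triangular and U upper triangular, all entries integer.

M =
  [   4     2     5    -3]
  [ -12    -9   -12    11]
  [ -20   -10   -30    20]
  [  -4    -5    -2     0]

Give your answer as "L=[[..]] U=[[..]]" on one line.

  r1 -= -3·r0 → [0,-3,3,2]
  r2 -= -5·r0 → [0,0,-5,5]
  r3 -= -1·r0 → [0,-3,3,-3]
  r2 -= 0·r1 → [0,0,-5,5]
  r3 -= 1·r1 → [0,0,0,-5]
  r3 -= 0·r2 → [0,0,0,-5]

L=[[1,0,0,0],[-3,1,0,0],[-5,0,1,0],[-1,1,0,1]] U=[[4,2,5,-3],[0,-3,3,2],[0,0,-5,5],[0,0,0,-5]]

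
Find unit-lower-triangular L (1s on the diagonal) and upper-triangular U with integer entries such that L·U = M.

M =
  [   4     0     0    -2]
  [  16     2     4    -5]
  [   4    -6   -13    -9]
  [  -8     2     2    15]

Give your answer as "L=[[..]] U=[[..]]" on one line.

L=[[1,0,0,0],[4,1,0,0],[1,-3,1,0],[-2,1,2,1]] U=[[4,0,0,-2],[0,2,4,3],[0,0,-1,2],[0,0,0,4]]

  r1 -= 4·r0 → [0,2,4,3]
  r2 -= 1·r0 → [0,-6,-13,-7]
  r3 -= -2·r0 → [0,2,2,11]
  r2 -= -3·r1 → [0,0,-1,2]
  r3 -= 1·r1 → [0,0,-2,8]
  r3 -= 2·r2 → [0,0,0,4]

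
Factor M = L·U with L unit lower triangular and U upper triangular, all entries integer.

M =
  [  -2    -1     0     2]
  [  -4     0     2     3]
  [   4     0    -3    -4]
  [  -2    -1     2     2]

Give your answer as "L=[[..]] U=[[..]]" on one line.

L=[[1,0,0,0],[2,1,0,0],[-2,-1,1,0],[1,0,-2,1]] U=[[-2,-1,0,2],[0,2,2,-1],[0,0,-1,-1],[0,0,0,-2]]

  r1 -= 2·r0 → [0,2,2,-1]
  r2 -= -2·r0 → [0,-2,-3,0]
  r3 -= 1·r0 → [0,0,2,0]
  r2 -= -1·r1 → [0,0,-1,-1]
  r3 -= 0·r1 → [0,0,2,0]
  r3 -= -2·r2 → [0,0,0,-2]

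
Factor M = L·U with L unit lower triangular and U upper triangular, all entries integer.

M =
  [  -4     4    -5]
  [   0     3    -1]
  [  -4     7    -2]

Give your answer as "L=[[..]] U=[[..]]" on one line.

L=[[1,0,0],[0,1,0],[1,1,1]] U=[[-4,4,-5],[0,3,-1],[0,0,4]]

  row1 -= 0·row0 → [0,3,-1]
  row2 -= 1·row0 → [0,3,3]
  row2 -= 1·row1 → [0,0,4]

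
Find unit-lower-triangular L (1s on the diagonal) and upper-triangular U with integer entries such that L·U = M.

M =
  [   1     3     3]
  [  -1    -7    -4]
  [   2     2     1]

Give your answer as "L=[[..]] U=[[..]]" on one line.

L=[[1,0,0],[-1,1,0],[2,1,1]] U=[[1,3,3],[0,-4,-1],[0,0,-4]]

  R1 -= -1·R0 → [0,-4,-1]
  R2 -= 2·R0 → [0,-4,-5]
  R2 -= 1·R1 → [0,0,-4]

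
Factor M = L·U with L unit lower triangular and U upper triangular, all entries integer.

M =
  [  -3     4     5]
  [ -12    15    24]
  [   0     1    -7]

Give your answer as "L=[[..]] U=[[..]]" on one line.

L=[[1,0,0],[4,1,0],[0,-1,1]] U=[[-3,4,5],[0,-1,4],[0,0,-3]]

  row1 -= 4·row0 → [0,-1,4]
  row2 -= 0·row0 → [0,1,-7]
  row2 -= -1·row1 → [0,0,-3]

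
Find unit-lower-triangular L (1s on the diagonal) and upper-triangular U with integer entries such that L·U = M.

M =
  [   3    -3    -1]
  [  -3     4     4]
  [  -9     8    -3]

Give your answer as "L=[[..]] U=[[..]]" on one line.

L=[[1,0,0],[-1,1,0],[-3,-1,1]] U=[[3,-3,-1],[0,1,3],[0,0,-3]]

  R1 -= -1·R0 → [0,1,3]
  R2 -= -3·R0 → [0,-1,-6]
  R2 -= -1·R1 → [0,0,-3]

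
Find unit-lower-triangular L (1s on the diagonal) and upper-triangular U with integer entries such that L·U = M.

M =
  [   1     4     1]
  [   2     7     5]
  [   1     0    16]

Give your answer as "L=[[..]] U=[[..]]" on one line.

L=[[1,0,0],[2,1,0],[1,4,1]] U=[[1,4,1],[0,-1,3],[0,0,3]]

  row1 -= 2·row0 → [0,-1,3]
  row2 -= 1·row0 → [0,-4,15]
  row2 -= 4·row1 → [0,0,3]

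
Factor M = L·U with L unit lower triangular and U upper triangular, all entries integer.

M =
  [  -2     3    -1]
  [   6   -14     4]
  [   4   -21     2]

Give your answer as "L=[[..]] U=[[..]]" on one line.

  row1 -= -3·row0 → [0,-5,1]
  row2 -= -2·row0 → [0,-15,0]
  row2 -= 3·row1 → [0,0,-3]

L=[[1,0,0],[-3,1,0],[-2,3,1]] U=[[-2,3,-1],[0,-5,1],[0,0,-3]]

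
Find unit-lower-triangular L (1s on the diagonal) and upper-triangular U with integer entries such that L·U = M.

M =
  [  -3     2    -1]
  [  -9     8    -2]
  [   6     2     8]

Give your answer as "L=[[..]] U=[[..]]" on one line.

L=[[1,0,0],[3,1,0],[-2,3,1]] U=[[-3,2,-1],[0,2,1],[0,0,3]]

  row1 -= 3·row0 → [0,2,1]
  row2 -= -2·row0 → [0,6,6]
  row2 -= 3·row1 → [0,0,3]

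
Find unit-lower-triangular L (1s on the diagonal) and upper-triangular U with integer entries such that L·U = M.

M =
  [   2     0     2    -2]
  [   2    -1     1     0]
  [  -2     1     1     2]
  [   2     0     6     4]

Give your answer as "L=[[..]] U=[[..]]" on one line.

  r1 -= 1·r0 → [0,-1,-1,2]
  r2 -= -1·r0 → [0,1,3,0]
  r3 -= 1·r0 → [0,0,4,6]
  r2 -= -1·r1 → [0,0,2,2]
  r3 -= 0·r1 → [0,0,4,6]
  r3 -= 2·r2 → [0,0,0,2]

L=[[1,0,0,0],[1,1,0,0],[-1,-1,1,0],[1,0,2,1]] U=[[2,0,2,-2],[0,-1,-1,2],[0,0,2,2],[0,0,0,2]]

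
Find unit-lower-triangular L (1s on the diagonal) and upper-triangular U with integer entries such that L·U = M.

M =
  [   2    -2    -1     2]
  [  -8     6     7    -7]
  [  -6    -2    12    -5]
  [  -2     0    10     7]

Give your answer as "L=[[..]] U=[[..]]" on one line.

  R1 -= -4·R0 → [0,-2,3,1]
  R2 -= -3·R0 → [0,-8,9,1]
  R3 -= -1·R0 → [0,-2,9,9]
  R2 -= 4·R1 → [0,0,-3,-3]
  R3 -= 1·R1 → [0,0,6,8]
  R3 -= -2·R2 → [0,0,0,2]

L=[[1,0,0,0],[-4,1,0,0],[-3,4,1,0],[-1,1,-2,1]] U=[[2,-2,-1,2],[0,-2,3,1],[0,0,-3,-3],[0,0,0,2]]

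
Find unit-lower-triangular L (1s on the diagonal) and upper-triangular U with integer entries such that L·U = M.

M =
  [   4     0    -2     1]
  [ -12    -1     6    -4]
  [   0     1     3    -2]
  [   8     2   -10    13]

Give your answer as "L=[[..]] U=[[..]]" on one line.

L=[[1,0,0,0],[-3,1,0,0],[0,-1,1,0],[2,-2,-2,1]] U=[[4,0,-2,1],[0,-1,0,-1],[0,0,3,-3],[0,0,0,3]]

  R1 -= -3·R0 → [0,-1,0,-1]
  R2 -= 0·R0 → [0,1,3,-2]
  R3 -= 2·R0 → [0,2,-6,11]
  R2 -= -1·R1 → [0,0,3,-3]
  R3 -= -2·R1 → [0,0,-6,9]
  R3 -= -2·R2 → [0,0,0,3]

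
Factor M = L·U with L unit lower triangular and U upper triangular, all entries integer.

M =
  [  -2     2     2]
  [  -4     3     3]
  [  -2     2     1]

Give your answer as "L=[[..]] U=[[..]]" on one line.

L=[[1,0,0],[2,1,0],[1,0,1]] U=[[-2,2,2],[0,-1,-1],[0,0,-1]]

  row1 -= 2·row0 → [0,-1,-1]
  row2 -= 1·row0 → [0,0,-1]
  row2 -= 0·row1 → [0,0,-1]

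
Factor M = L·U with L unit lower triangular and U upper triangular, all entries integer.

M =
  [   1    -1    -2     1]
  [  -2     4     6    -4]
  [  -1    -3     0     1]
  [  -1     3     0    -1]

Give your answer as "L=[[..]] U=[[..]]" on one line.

L=[[1,0,0,0],[-2,1,0,0],[-1,-2,1,0],[-1,1,-2,1]] U=[[1,-1,-2,1],[0,2,2,-2],[0,0,2,-2],[0,0,0,-2]]

  row1 -= -2·row0 → [0,2,2,-2]
  row2 -= -1·row0 → [0,-4,-2,2]
  row3 -= -1·row0 → [0,2,-2,0]
  row2 -= -2·row1 → [0,0,2,-2]
  row3 -= 1·row1 → [0,0,-4,2]
  row3 -= -2·row2 → [0,0,0,-2]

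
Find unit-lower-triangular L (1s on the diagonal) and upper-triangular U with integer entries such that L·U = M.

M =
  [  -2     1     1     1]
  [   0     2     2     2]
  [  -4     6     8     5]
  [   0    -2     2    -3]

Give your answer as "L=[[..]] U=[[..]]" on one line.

  r1 -= 0·r0 → [0,2,2,2]
  r2 -= 2·r0 → [0,4,6,3]
  r3 -= 0·r0 → [0,-2,2,-3]
  r2 -= 2·r1 → [0,0,2,-1]
  r3 -= -1·r1 → [0,0,4,-1]
  r3 -= 2·r2 → [0,0,0,1]

L=[[1,0,0,0],[0,1,0,0],[2,2,1,0],[0,-1,2,1]] U=[[-2,1,1,1],[0,2,2,2],[0,0,2,-1],[0,0,0,1]]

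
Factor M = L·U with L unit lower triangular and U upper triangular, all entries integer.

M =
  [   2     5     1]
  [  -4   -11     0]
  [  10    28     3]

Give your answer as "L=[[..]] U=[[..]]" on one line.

  row1 -= -2·row0 → [0,-1,2]
  row2 -= 5·row0 → [0,3,-2]
  row2 -= -3·row1 → [0,0,4]

L=[[1,0,0],[-2,1,0],[5,-3,1]] U=[[2,5,1],[0,-1,2],[0,0,4]]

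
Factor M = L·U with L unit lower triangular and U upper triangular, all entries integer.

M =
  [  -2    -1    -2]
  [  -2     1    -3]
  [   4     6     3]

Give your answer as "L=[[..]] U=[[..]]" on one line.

L=[[1,0,0],[1,1,0],[-2,2,1]] U=[[-2,-1,-2],[0,2,-1],[0,0,1]]

  r1 -= 1·r0 → [0,2,-1]
  r2 -= -2·r0 → [0,4,-1]
  r2 -= 2·r1 → [0,0,1]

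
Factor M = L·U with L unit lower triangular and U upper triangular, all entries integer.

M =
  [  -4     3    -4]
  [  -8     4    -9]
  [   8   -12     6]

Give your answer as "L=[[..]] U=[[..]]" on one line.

  r1 -= 2·r0 → [0,-2,-1]
  r2 -= -2·r0 → [0,-6,-2]
  r2 -= 3·r1 → [0,0,1]

L=[[1,0,0],[2,1,0],[-2,3,1]] U=[[-4,3,-4],[0,-2,-1],[0,0,1]]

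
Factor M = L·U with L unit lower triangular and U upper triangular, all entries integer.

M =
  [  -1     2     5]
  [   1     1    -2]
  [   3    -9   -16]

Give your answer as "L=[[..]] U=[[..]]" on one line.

  R1 -= -1·R0 → [0,3,3]
  R2 -= -3·R0 → [0,-3,-1]
  R2 -= -1·R1 → [0,0,2]

L=[[1,0,0],[-1,1,0],[-3,-1,1]] U=[[-1,2,5],[0,3,3],[0,0,2]]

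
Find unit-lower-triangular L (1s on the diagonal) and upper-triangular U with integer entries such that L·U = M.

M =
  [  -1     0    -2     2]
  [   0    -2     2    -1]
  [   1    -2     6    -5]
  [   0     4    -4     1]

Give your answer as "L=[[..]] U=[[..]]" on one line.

  R1 -= 0·R0 → [0,-2,2,-1]
  R2 -= -1·R0 → [0,-2,4,-3]
  R3 -= 0·R0 → [0,4,-4,1]
  R2 -= 1·R1 → [0,0,2,-2]
  R3 -= -2·R1 → [0,0,0,-1]
  R3 -= 0·R2 → [0,0,0,-1]

L=[[1,0,0,0],[0,1,0,0],[-1,1,1,0],[0,-2,0,1]] U=[[-1,0,-2,2],[0,-2,2,-1],[0,0,2,-2],[0,0,0,-1]]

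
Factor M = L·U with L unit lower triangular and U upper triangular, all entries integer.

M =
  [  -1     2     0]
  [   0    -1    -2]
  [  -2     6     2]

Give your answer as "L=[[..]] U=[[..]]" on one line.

  r1 -= 0·r0 → [0,-1,-2]
  r2 -= 2·r0 → [0,2,2]
  r2 -= -2·r1 → [0,0,-2]

L=[[1,0,0],[0,1,0],[2,-2,1]] U=[[-1,2,0],[0,-1,-2],[0,0,-2]]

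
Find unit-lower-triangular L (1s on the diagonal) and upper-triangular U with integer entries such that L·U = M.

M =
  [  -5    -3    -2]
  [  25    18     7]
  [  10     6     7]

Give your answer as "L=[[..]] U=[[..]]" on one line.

  row1 -= -5·row0 → [0,3,-3]
  row2 -= -2·row0 → [0,0,3]
  row2 -= 0·row1 → [0,0,3]

L=[[1,0,0],[-5,1,0],[-2,0,1]] U=[[-5,-3,-2],[0,3,-3],[0,0,3]]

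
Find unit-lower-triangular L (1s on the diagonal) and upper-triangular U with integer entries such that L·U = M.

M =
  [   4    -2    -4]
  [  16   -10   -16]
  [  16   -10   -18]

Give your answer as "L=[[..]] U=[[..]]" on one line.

L=[[1,0,0],[4,1,0],[4,1,1]] U=[[4,-2,-4],[0,-2,0],[0,0,-2]]

  R1 -= 4·R0 → [0,-2,0]
  R2 -= 4·R0 → [0,-2,-2]
  R2 -= 1·R1 → [0,0,-2]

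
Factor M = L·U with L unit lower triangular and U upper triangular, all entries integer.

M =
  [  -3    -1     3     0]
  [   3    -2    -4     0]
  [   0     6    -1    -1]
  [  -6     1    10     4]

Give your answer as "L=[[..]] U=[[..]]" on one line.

L=[[1,0,0,0],[-1,1,0,0],[0,-2,1,0],[2,-1,-1,1]] U=[[-3,-1,3,0],[0,-3,-1,0],[0,0,-3,-1],[0,0,0,3]]

  r1 -= -1·r0 → [0,-3,-1,0]
  r2 -= 0·r0 → [0,6,-1,-1]
  r3 -= 2·r0 → [0,3,4,4]
  r2 -= -2·r1 → [0,0,-3,-1]
  r3 -= -1·r1 → [0,0,3,4]
  r3 -= -1·r2 → [0,0,0,3]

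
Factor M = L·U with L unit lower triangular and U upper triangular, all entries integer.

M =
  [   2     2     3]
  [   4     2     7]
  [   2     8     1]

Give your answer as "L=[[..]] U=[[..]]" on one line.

  r1 -= 2·r0 → [0,-2,1]
  r2 -= 1·r0 → [0,6,-2]
  r2 -= -3·r1 → [0,0,1]

L=[[1,0,0],[2,1,0],[1,-3,1]] U=[[2,2,3],[0,-2,1],[0,0,1]]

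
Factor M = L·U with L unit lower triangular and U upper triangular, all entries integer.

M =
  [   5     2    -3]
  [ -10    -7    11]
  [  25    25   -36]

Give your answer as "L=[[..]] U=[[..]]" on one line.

L=[[1,0,0],[-2,1,0],[5,-5,1]] U=[[5,2,-3],[0,-3,5],[0,0,4]]

  r1 -= -2·r0 → [0,-3,5]
  r2 -= 5·r0 → [0,15,-21]
  r2 -= -5·r1 → [0,0,4]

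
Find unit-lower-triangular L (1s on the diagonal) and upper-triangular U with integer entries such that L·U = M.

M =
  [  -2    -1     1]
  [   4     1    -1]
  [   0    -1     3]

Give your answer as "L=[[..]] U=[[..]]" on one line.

L=[[1,0,0],[-2,1,0],[0,1,1]] U=[[-2,-1,1],[0,-1,1],[0,0,2]]

  R1 -= -2·R0 → [0,-1,1]
  R2 -= 0·R0 → [0,-1,3]
  R2 -= 1·R1 → [0,0,2]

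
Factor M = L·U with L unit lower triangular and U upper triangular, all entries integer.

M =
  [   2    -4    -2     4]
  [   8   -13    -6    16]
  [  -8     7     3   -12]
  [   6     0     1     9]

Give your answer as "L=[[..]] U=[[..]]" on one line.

  row1 -= 4·row0 → [0,3,2,0]
  row2 -= -4·row0 → [0,-9,-5,4]
  row3 -= 3·row0 → [0,12,7,-3]
  row2 -= -3·row1 → [0,0,1,4]
  row3 -= 4·row1 → [0,0,-1,-3]
  row3 -= -1·row2 → [0,0,0,1]

L=[[1,0,0,0],[4,1,0,0],[-4,-3,1,0],[3,4,-1,1]] U=[[2,-4,-2,4],[0,3,2,0],[0,0,1,4],[0,0,0,1]]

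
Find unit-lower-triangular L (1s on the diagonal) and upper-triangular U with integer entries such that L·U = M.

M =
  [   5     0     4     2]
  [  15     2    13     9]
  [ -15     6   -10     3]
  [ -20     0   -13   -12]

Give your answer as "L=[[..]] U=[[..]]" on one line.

L=[[1,0,0,0],[3,1,0,0],[-3,3,1,0],[-4,0,-3,1]] U=[[5,0,4,2],[0,2,1,3],[0,0,-1,0],[0,0,0,-4]]

  r1 -= 3·r0 → [0,2,1,3]
  r2 -= -3·r0 → [0,6,2,9]
  r3 -= -4·r0 → [0,0,3,-4]
  r2 -= 3·r1 → [0,0,-1,0]
  r3 -= 0·r1 → [0,0,3,-4]
  r3 -= -3·r2 → [0,0,0,-4]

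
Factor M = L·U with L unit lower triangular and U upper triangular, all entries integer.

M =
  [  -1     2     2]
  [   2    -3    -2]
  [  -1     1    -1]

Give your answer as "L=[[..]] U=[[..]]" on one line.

L=[[1,0,0],[-2,1,0],[1,-1,1]] U=[[-1,2,2],[0,1,2],[0,0,-1]]

  R1 -= -2·R0 → [0,1,2]
  R2 -= 1·R0 → [0,-1,-3]
  R2 -= -1·R1 → [0,0,-1]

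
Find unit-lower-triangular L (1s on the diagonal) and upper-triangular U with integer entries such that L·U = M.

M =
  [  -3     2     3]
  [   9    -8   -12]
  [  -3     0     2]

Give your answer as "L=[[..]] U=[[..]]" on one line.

L=[[1,0,0],[-3,1,0],[1,1,1]] U=[[-3,2,3],[0,-2,-3],[0,0,2]]

  r1 -= -3·r0 → [0,-2,-3]
  r2 -= 1·r0 → [0,-2,-1]
  r2 -= 1·r1 → [0,0,2]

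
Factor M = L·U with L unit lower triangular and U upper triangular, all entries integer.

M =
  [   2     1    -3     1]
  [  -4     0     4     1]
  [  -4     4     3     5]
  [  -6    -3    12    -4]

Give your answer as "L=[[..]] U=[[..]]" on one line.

L=[[1,0,0,0],[-2,1,0,0],[-2,3,1,0],[-3,0,1,1]] U=[[2,1,-3,1],[0,2,-2,3],[0,0,3,-2],[0,0,0,1]]

  r1 -= -2·r0 → [0,2,-2,3]
  r2 -= -2·r0 → [0,6,-3,7]
  r3 -= -3·r0 → [0,0,3,-1]
  r2 -= 3·r1 → [0,0,3,-2]
  r3 -= 0·r1 → [0,0,3,-1]
  r3 -= 1·r2 → [0,0,0,1]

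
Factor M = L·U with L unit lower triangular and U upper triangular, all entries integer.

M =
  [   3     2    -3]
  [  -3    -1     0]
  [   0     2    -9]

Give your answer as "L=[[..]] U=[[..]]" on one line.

  r1 -= -1·r0 → [0,1,-3]
  r2 -= 0·r0 → [0,2,-9]
  r2 -= 2·r1 → [0,0,-3]

L=[[1,0,0],[-1,1,0],[0,2,1]] U=[[3,2,-3],[0,1,-3],[0,0,-3]]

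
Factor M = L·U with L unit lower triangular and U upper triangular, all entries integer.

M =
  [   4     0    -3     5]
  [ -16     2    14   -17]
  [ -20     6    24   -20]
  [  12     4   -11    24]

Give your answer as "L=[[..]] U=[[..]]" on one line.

  row1 -= -4·row0 → [0,2,2,3]
  row2 -= -5·row0 → [0,6,9,5]
  row3 -= 3·row0 → [0,4,-2,9]
  row2 -= 3·row1 → [0,0,3,-4]
  row3 -= 2·row1 → [0,0,-6,3]
  row3 -= -2·row2 → [0,0,0,-5]

L=[[1,0,0,0],[-4,1,0,0],[-5,3,1,0],[3,2,-2,1]] U=[[4,0,-3,5],[0,2,2,3],[0,0,3,-4],[0,0,0,-5]]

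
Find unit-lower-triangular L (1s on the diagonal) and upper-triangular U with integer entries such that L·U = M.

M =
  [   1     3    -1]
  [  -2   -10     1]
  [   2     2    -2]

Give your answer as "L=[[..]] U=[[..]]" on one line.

L=[[1,0,0],[-2,1,0],[2,1,1]] U=[[1,3,-1],[0,-4,-1],[0,0,1]]

  r1 -= -2·r0 → [0,-4,-1]
  r2 -= 2·r0 → [0,-4,0]
  r2 -= 1·r1 → [0,0,1]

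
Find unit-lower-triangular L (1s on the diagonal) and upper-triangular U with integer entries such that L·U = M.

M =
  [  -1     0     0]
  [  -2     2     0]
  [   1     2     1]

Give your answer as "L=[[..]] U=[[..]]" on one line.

  R1 -= 2·R0 → [0,2,0]
  R2 -= -1·R0 → [0,2,1]
  R2 -= 1·R1 → [0,0,1]

L=[[1,0,0],[2,1,0],[-1,1,1]] U=[[-1,0,0],[0,2,0],[0,0,1]]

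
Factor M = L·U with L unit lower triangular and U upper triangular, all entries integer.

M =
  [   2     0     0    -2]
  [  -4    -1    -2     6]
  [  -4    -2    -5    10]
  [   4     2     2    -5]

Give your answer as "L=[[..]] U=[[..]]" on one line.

L=[[1,0,0,0],[-2,1,0,0],[-2,2,1,0],[2,-2,2,1]] U=[[2,0,0,-2],[0,-1,-2,2],[0,0,-1,2],[0,0,0,-1]]

  R1 -= -2·R0 → [0,-1,-2,2]
  R2 -= -2·R0 → [0,-2,-5,6]
  R3 -= 2·R0 → [0,2,2,-1]
  R2 -= 2·R1 → [0,0,-1,2]
  R3 -= -2·R1 → [0,0,-2,3]
  R3 -= 2·R2 → [0,0,0,-1]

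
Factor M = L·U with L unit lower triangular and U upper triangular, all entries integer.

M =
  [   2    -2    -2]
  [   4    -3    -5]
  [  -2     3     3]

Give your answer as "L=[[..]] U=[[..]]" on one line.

  r1 -= 2·r0 → [0,1,-1]
  r2 -= -1·r0 → [0,1,1]
  r2 -= 1·r1 → [0,0,2]

L=[[1,0,0],[2,1,0],[-1,1,1]] U=[[2,-2,-2],[0,1,-1],[0,0,2]]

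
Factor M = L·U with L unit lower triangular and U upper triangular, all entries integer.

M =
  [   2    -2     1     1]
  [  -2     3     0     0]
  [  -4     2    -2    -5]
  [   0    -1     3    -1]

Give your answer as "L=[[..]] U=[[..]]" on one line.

  R1 -= -1·R0 → [0,1,1,1]
  R2 -= -2·R0 → [0,-2,0,-3]
  R3 -= 0·R0 → [0,-1,3,-1]
  R2 -= -2·R1 → [0,0,2,-1]
  R3 -= -1·R1 → [0,0,4,0]
  R3 -= 2·R2 → [0,0,0,2]

L=[[1,0,0,0],[-1,1,0,0],[-2,-2,1,0],[0,-1,2,1]] U=[[2,-2,1,1],[0,1,1,1],[0,0,2,-1],[0,0,0,2]]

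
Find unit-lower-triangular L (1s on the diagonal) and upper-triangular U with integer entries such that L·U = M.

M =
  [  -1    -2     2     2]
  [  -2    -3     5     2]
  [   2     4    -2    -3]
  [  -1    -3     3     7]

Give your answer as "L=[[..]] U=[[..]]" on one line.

  row1 -= 2·row0 → [0,1,1,-2]
  row2 -= -2·row0 → [0,0,2,1]
  row3 -= 1·row0 → [0,-1,1,5]
  row2 -= 0·row1 → [0,0,2,1]
  row3 -= -1·row1 → [0,0,2,3]
  row3 -= 1·row2 → [0,0,0,2]

L=[[1,0,0,0],[2,1,0,0],[-2,0,1,0],[1,-1,1,1]] U=[[-1,-2,2,2],[0,1,1,-2],[0,0,2,1],[0,0,0,2]]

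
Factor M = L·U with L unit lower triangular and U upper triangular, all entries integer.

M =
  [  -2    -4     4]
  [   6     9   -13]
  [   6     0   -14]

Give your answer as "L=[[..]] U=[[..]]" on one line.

  row1 -= -3·row0 → [0,-3,-1]
  row2 -= -3·row0 → [0,-12,-2]
  row2 -= 4·row1 → [0,0,2]

L=[[1,0,0],[-3,1,0],[-3,4,1]] U=[[-2,-4,4],[0,-3,-1],[0,0,2]]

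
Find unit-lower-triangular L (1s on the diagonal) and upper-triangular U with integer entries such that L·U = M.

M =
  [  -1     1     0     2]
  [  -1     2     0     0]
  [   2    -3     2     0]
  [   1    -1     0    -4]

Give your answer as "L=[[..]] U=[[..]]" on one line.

  r1 -= 1·r0 → [0,1,0,-2]
  r2 -= -2·r0 → [0,-1,2,4]
  r3 -= -1·r0 → [0,0,0,-2]
  r2 -= -1·r1 → [0,0,2,2]
  r3 -= 0·r1 → [0,0,0,-2]
  r3 -= 0·r2 → [0,0,0,-2]

L=[[1,0,0,0],[1,1,0,0],[-2,-1,1,0],[-1,0,0,1]] U=[[-1,1,0,2],[0,1,0,-2],[0,0,2,2],[0,0,0,-2]]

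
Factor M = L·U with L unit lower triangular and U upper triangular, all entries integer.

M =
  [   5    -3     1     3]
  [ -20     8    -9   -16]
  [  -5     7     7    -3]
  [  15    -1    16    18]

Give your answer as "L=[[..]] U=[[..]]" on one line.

L=[[1,0,0,0],[-4,1,0,0],[-1,-1,1,0],[3,-2,1,1]] U=[[5,-3,1,3],[0,-4,-5,-4],[0,0,3,-4],[0,0,0,5]]

  R1 -= -4·R0 → [0,-4,-5,-4]
  R2 -= -1·R0 → [0,4,8,0]
  R3 -= 3·R0 → [0,8,13,9]
  R2 -= -1·R1 → [0,0,3,-4]
  R3 -= -2·R1 → [0,0,3,1]
  R3 -= 1·R2 → [0,0,0,5]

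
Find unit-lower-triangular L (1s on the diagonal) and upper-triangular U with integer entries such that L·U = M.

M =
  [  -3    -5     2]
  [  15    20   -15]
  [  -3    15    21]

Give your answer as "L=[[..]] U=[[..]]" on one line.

L=[[1,0,0],[-5,1,0],[1,-4,1]] U=[[-3,-5,2],[0,-5,-5],[0,0,-1]]

  r1 -= -5·r0 → [0,-5,-5]
  r2 -= 1·r0 → [0,20,19]
  r2 -= -4·r1 → [0,0,-1]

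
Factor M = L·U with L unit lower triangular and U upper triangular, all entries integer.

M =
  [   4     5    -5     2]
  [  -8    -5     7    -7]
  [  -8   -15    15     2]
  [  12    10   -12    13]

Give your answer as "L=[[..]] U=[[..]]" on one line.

L=[[1,0,0,0],[-2,1,0,0],[-2,-1,1,0],[3,-1,0,1]] U=[[4,5,-5,2],[0,5,-3,-3],[0,0,2,3],[0,0,0,4]]

  r1 -= -2·r0 → [0,5,-3,-3]
  r2 -= -2·r0 → [0,-5,5,6]
  r3 -= 3·r0 → [0,-5,3,7]
  r2 -= -1·r1 → [0,0,2,3]
  r3 -= -1·r1 → [0,0,0,4]
  r3 -= 0·r2 → [0,0,0,4]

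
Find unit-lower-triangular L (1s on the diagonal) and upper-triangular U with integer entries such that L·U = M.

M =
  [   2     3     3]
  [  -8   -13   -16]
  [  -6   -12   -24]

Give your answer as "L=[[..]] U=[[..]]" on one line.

L=[[1,0,0],[-4,1,0],[-3,3,1]] U=[[2,3,3],[0,-1,-4],[0,0,-3]]

  r1 -= -4·r0 → [0,-1,-4]
  r2 -= -3·r0 → [0,-3,-15]
  r2 -= 3·r1 → [0,0,-3]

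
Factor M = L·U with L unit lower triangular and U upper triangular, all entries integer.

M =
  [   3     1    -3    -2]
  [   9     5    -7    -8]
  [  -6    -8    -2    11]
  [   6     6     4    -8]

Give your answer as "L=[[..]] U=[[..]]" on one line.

  R1 -= 3·R0 → [0,2,2,-2]
  R2 -= -2·R0 → [0,-6,-8,7]
  R3 -= 2·R0 → [0,4,10,-4]
  R2 -= -3·R1 → [0,0,-2,1]
  R3 -= 2·R1 → [0,0,6,0]
  R3 -= -3·R2 → [0,0,0,3]

L=[[1,0,0,0],[3,1,0,0],[-2,-3,1,0],[2,2,-3,1]] U=[[3,1,-3,-2],[0,2,2,-2],[0,0,-2,1],[0,0,0,3]]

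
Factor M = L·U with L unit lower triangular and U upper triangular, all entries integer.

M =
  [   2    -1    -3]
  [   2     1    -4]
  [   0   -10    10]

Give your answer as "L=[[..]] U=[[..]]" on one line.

L=[[1,0,0],[1,1,0],[0,-5,1]] U=[[2,-1,-3],[0,2,-1],[0,0,5]]

  R1 -= 1·R0 → [0,2,-1]
  R2 -= 0·R0 → [0,-10,10]
  R2 -= -5·R1 → [0,0,5]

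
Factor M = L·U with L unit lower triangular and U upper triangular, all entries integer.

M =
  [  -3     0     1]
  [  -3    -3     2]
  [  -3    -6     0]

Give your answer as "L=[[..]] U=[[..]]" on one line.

L=[[1,0,0],[1,1,0],[1,2,1]] U=[[-3,0,1],[0,-3,1],[0,0,-3]]

  R1 -= 1·R0 → [0,-3,1]
  R2 -= 1·R0 → [0,-6,-1]
  R2 -= 2·R1 → [0,0,-3]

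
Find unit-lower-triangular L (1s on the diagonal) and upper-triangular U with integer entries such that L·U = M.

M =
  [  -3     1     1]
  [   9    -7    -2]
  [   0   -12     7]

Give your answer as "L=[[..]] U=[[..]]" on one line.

L=[[1,0,0],[-3,1,0],[0,3,1]] U=[[-3,1,1],[0,-4,1],[0,0,4]]

  r1 -= -3·r0 → [0,-4,1]
  r2 -= 0·r0 → [0,-12,7]
  r2 -= 3·r1 → [0,0,4]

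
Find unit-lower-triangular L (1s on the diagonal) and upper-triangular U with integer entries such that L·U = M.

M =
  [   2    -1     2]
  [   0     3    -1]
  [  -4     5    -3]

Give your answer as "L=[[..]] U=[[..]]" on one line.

L=[[1,0,0],[0,1,0],[-2,1,1]] U=[[2,-1,2],[0,3,-1],[0,0,2]]

  R1 -= 0·R0 → [0,3,-1]
  R2 -= -2·R0 → [0,3,1]
  R2 -= 1·R1 → [0,0,2]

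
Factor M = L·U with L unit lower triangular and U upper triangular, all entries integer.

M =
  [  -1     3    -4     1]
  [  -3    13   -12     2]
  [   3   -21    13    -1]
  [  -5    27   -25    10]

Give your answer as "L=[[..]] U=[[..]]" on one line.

L=[[1,0,0,0],[3,1,0,0],[-3,-3,1,0],[5,3,-5,1]] U=[[-1,3,-4,1],[0,4,0,-1],[0,0,1,-1],[0,0,0,3]]

  row1 -= 3·row0 → [0,4,0,-1]
  row2 -= -3·row0 → [0,-12,1,2]
  row3 -= 5·row0 → [0,12,-5,5]
  row2 -= -3·row1 → [0,0,1,-1]
  row3 -= 3·row1 → [0,0,-5,8]
  row3 -= -5·row2 → [0,0,0,3]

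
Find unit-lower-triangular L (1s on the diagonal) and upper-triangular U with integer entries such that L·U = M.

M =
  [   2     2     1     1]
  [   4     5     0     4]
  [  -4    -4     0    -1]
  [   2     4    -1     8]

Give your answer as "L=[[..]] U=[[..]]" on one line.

L=[[1,0,0,0],[2,1,0,0],[-2,0,1,0],[1,2,1,1]] U=[[2,2,1,1],[0,1,-2,2],[0,0,2,1],[0,0,0,2]]

  r1 -= 2·r0 → [0,1,-2,2]
  r2 -= -2·r0 → [0,0,2,1]
  r3 -= 1·r0 → [0,2,-2,7]
  r2 -= 0·r1 → [0,0,2,1]
  r3 -= 2·r1 → [0,0,2,3]
  r3 -= 1·r2 → [0,0,0,2]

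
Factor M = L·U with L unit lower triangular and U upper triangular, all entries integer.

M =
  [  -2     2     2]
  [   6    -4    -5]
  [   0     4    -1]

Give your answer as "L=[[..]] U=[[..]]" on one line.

  R1 -= -3·R0 → [0,2,1]
  R2 -= 0·R0 → [0,4,-1]
  R2 -= 2·R1 → [0,0,-3]

L=[[1,0,0],[-3,1,0],[0,2,1]] U=[[-2,2,2],[0,2,1],[0,0,-3]]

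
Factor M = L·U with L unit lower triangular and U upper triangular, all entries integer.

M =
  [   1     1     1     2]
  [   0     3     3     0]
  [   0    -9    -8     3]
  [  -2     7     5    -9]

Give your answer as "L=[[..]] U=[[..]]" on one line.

  row1 -= 0·row0 → [0,3,3,0]
  row2 -= 0·row0 → [0,-9,-8,3]
  row3 -= -2·row0 → [0,9,7,-5]
  row2 -= -3·row1 → [0,0,1,3]
  row3 -= 3·row1 → [0,0,-2,-5]
  row3 -= -2·row2 → [0,0,0,1]

L=[[1,0,0,0],[0,1,0,0],[0,-3,1,0],[-2,3,-2,1]] U=[[1,1,1,2],[0,3,3,0],[0,0,1,3],[0,0,0,1]]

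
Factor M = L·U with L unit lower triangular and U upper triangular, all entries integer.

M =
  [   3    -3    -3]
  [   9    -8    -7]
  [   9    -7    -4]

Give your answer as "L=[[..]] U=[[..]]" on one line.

  r1 -= 3·r0 → [0,1,2]
  r2 -= 3·r0 → [0,2,5]
  r2 -= 2·r1 → [0,0,1]

L=[[1,0,0],[3,1,0],[3,2,1]] U=[[3,-3,-3],[0,1,2],[0,0,1]]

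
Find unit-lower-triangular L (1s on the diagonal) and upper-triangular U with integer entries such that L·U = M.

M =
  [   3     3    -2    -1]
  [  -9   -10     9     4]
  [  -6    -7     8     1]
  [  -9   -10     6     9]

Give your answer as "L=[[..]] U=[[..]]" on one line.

  row1 -= -3·row0 → [0,-1,3,1]
  row2 -= -2·row0 → [0,-1,4,-1]
  row3 -= -3·row0 → [0,-1,0,6]
  row2 -= 1·row1 → [0,0,1,-2]
  row3 -= 1·row1 → [0,0,-3,5]
  row3 -= -3·row2 → [0,0,0,-1]

L=[[1,0,0,0],[-3,1,0,0],[-2,1,1,0],[-3,1,-3,1]] U=[[3,3,-2,-1],[0,-1,3,1],[0,0,1,-2],[0,0,0,-1]]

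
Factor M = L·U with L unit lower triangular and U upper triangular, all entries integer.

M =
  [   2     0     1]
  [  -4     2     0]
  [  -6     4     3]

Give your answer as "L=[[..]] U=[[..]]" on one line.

  R1 -= -2·R0 → [0,2,2]
  R2 -= -3·R0 → [0,4,6]
  R2 -= 2·R1 → [0,0,2]

L=[[1,0,0],[-2,1,0],[-3,2,1]] U=[[2,0,1],[0,2,2],[0,0,2]]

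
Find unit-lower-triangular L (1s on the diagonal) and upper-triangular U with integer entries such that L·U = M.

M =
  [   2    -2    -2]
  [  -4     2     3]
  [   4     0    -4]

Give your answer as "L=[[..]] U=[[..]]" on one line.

L=[[1,0,0],[-2,1,0],[2,-2,1]] U=[[2,-2,-2],[0,-2,-1],[0,0,-2]]

  r1 -= -2·r0 → [0,-2,-1]
  r2 -= 2·r0 → [0,4,0]
  r2 -= -2·r1 → [0,0,-2]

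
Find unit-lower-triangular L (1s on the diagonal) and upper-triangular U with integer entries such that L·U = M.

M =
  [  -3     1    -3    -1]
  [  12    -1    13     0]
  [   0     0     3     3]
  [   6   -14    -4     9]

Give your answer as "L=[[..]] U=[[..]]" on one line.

  R1 -= -4·R0 → [0,3,1,-4]
  R2 -= 0·R0 → [0,0,3,3]
  R3 -= -2·R0 → [0,-12,-10,7]
  R2 -= 0·R1 → [0,0,3,3]
  R3 -= -4·R1 → [0,0,-6,-9]
  R3 -= -2·R2 → [0,0,0,-3]

L=[[1,0,0,0],[-4,1,0,0],[0,0,1,0],[-2,-4,-2,1]] U=[[-3,1,-3,-1],[0,3,1,-4],[0,0,3,3],[0,0,0,-3]]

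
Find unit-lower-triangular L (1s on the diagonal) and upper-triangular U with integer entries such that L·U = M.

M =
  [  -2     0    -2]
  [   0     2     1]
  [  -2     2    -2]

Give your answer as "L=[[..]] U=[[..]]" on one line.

L=[[1,0,0],[0,1,0],[1,1,1]] U=[[-2,0,-2],[0,2,1],[0,0,-1]]

  row1 -= 0·row0 → [0,2,1]
  row2 -= 1·row0 → [0,2,0]
  row2 -= 1·row1 → [0,0,-1]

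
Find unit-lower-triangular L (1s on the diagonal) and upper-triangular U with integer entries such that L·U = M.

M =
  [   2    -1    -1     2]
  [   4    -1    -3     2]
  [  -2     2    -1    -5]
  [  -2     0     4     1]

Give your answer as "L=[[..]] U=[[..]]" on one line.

  row1 -= 2·row0 → [0,1,-1,-2]
  row2 -= -1·row0 → [0,1,-2,-3]
  row3 -= -1·row0 → [0,-1,3,3]
  row2 -= 1·row1 → [0,0,-1,-1]
  row3 -= -1·row1 → [0,0,2,1]
  row3 -= -2·row2 → [0,0,0,-1]

L=[[1,0,0,0],[2,1,0,0],[-1,1,1,0],[-1,-1,-2,1]] U=[[2,-1,-1,2],[0,1,-1,-2],[0,0,-1,-1],[0,0,0,-1]]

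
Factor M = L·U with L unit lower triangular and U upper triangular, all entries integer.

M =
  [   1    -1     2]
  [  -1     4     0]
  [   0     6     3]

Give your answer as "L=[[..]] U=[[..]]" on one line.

  r1 -= -1·r0 → [0,3,2]
  r2 -= 0·r0 → [0,6,3]
  r2 -= 2·r1 → [0,0,-1]

L=[[1,0,0],[-1,1,0],[0,2,1]] U=[[1,-1,2],[0,3,2],[0,0,-1]]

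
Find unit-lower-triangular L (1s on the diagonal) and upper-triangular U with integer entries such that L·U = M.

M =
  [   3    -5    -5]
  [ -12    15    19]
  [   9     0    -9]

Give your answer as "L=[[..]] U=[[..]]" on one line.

  r1 -= -4·r0 → [0,-5,-1]
  r2 -= 3·r0 → [0,15,6]
  r2 -= -3·r1 → [0,0,3]

L=[[1,0,0],[-4,1,0],[3,-3,1]] U=[[3,-5,-5],[0,-5,-1],[0,0,3]]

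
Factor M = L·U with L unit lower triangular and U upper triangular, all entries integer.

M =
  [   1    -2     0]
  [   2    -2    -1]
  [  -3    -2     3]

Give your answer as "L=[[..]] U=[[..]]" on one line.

  r1 -= 2·r0 → [0,2,-1]
  r2 -= -3·r0 → [0,-8,3]
  r2 -= -4·r1 → [0,0,-1]

L=[[1,0,0],[2,1,0],[-3,-4,1]] U=[[1,-2,0],[0,2,-1],[0,0,-1]]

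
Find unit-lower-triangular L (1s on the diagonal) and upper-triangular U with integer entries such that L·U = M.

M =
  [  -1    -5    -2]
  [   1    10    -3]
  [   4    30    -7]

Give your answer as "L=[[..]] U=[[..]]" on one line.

  row1 -= -1·row0 → [0,5,-5]
  row2 -= -4·row0 → [0,10,-15]
  row2 -= 2·row1 → [0,0,-5]

L=[[1,0,0],[-1,1,0],[-4,2,1]] U=[[-1,-5,-2],[0,5,-5],[0,0,-5]]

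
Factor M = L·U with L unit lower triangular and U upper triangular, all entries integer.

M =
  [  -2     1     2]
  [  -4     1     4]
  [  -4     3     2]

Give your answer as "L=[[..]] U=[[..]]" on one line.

  R1 -= 2·R0 → [0,-1,0]
  R2 -= 2·R0 → [0,1,-2]
  R2 -= -1·R1 → [0,0,-2]

L=[[1,0,0],[2,1,0],[2,-1,1]] U=[[-2,1,2],[0,-1,0],[0,0,-2]]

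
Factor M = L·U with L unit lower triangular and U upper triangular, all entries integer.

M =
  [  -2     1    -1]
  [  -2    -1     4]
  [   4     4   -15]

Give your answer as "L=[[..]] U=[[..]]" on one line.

  r1 -= 1·r0 → [0,-2,5]
  r2 -= -2·r0 → [0,6,-17]
  r2 -= -3·r1 → [0,0,-2]

L=[[1,0,0],[1,1,0],[-2,-3,1]] U=[[-2,1,-1],[0,-2,5],[0,0,-2]]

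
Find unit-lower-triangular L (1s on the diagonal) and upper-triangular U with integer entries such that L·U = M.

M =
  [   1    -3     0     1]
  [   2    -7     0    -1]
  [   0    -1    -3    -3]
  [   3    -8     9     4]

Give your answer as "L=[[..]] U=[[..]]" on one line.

  row1 -= 2·row0 → [0,-1,0,-3]
  row2 -= 0·row0 → [0,-1,-3,-3]
  row3 -= 3·row0 → [0,1,9,1]
  row2 -= 1·row1 → [0,0,-3,0]
  row3 -= -1·row1 → [0,0,9,-2]
  row3 -= -3·row2 → [0,0,0,-2]

L=[[1,0,0,0],[2,1,0,0],[0,1,1,0],[3,-1,-3,1]] U=[[1,-3,0,1],[0,-1,0,-3],[0,0,-3,0],[0,0,0,-2]]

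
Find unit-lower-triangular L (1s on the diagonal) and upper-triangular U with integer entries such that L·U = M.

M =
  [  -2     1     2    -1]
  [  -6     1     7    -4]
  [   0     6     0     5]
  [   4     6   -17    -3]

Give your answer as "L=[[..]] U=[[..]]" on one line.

L=[[1,0,0,0],[3,1,0,0],[0,-3,1,0],[-2,-4,-3,1]] U=[[-2,1,2,-1],[0,-2,1,-1],[0,0,3,2],[0,0,0,-3]]

  R1 -= 3·R0 → [0,-2,1,-1]
  R2 -= 0·R0 → [0,6,0,5]
  R3 -= -2·R0 → [0,8,-13,-5]
  R2 -= -3·R1 → [0,0,3,2]
  R3 -= -4·R1 → [0,0,-9,-9]
  R3 -= -3·R2 → [0,0,0,-3]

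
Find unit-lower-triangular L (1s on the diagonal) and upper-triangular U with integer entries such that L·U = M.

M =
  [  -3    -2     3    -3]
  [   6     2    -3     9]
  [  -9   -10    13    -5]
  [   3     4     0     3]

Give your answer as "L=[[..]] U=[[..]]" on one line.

  r1 -= -2·r0 → [0,-2,3,3]
  r2 -= 3·r0 → [0,-4,4,4]
  r3 -= -1·r0 → [0,2,3,0]
  r2 -= 2·r1 → [0,0,-2,-2]
  r3 -= -1·r1 → [0,0,6,3]
  r3 -= -3·r2 → [0,0,0,-3]

L=[[1,0,0,0],[-2,1,0,0],[3,2,1,0],[-1,-1,-3,1]] U=[[-3,-2,3,-3],[0,-2,3,3],[0,0,-2,-2],[0,0,0,-3]]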